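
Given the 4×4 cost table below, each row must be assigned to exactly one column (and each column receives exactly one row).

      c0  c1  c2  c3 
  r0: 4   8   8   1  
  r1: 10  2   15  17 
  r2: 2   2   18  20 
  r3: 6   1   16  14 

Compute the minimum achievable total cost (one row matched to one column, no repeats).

optimal assignment: row0→col3 (cost 1), row1→col2 (cost 15), row2→col0 (cost 2), row3→col1 (cost 1)
total = 1 + 15 + 2 + 1 = 19

Minimum assignment cost: 19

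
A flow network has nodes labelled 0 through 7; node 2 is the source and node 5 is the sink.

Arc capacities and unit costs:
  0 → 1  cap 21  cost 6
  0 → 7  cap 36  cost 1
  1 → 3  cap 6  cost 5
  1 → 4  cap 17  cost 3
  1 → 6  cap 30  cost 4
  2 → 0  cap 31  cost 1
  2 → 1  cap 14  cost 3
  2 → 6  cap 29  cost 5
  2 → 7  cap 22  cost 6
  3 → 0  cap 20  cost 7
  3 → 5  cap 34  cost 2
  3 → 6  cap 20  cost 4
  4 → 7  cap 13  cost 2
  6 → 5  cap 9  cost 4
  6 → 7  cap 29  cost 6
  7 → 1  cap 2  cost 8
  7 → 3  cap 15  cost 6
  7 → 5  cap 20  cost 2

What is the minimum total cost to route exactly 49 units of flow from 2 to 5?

shortest-cost path #1: 2→0→7→5 push 20 @ unit cost 4 (adds 80)
shortest-cost path #2: 2→6→5 push 9 @ unit cost 9 (adds 81)
shortest-cost path #3: 2→1→3→5 push 6 @ unit cost 10 (adds 60)
shortest-cost path #4: 2→0→7→3→5 push 11 @ unit cost 10 (adds 110)
shortest-cost path #5: 2→7→3→5 push 3 @ unit cost 14 (adds 42)
total cost = 373

Minimum cost for 49 units: 373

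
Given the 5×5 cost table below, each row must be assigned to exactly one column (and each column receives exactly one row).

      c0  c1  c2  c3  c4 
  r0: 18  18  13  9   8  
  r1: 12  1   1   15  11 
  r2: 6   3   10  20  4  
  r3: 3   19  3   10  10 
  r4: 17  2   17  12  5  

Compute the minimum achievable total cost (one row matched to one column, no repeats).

Minimum assignment cost: 19

optimal assignment: row0→col3 (cost 9), row1→col2 (cost 1), row2→col4 (cost 4), row3→col0 (cost 3), row4→col1 (cost 2)
total = 9 + 1 + 4 + 3 + 2 = 19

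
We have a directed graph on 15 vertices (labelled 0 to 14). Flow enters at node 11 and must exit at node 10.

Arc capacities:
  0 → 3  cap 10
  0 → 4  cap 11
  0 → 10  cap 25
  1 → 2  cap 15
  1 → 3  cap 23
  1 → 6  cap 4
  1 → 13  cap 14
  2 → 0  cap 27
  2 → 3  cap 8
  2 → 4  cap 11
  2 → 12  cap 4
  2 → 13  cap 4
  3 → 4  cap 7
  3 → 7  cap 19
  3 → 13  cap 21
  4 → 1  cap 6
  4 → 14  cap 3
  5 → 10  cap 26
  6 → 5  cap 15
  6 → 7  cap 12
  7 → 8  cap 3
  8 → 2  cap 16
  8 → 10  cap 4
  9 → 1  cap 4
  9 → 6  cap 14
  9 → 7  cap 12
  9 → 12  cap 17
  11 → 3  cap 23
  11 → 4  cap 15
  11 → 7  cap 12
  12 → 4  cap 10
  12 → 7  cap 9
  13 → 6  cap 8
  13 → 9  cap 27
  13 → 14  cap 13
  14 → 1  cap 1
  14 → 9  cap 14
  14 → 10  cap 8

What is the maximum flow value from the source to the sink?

Maximum flow value: 33

augment #1: 11→4→14→10 bottleneck 3, total now 3
augment #2: 11→7→8→10 bottleneck 3, total now 6
augment #3: 11→3→13→14→10 bottleneck 5, total now 11
augment #4: 11→3→13→6→5→10 bottleneck 8, total now 19
augment #5: 11→4→1→2→0→10 bottleneck 6, total now 25
augment #6: 11→3→13→9→6→5→10 bottleneck 7, total now 32
augment #7: 11→3→13→9→1→2→0→10 bottleneck 1, total now 33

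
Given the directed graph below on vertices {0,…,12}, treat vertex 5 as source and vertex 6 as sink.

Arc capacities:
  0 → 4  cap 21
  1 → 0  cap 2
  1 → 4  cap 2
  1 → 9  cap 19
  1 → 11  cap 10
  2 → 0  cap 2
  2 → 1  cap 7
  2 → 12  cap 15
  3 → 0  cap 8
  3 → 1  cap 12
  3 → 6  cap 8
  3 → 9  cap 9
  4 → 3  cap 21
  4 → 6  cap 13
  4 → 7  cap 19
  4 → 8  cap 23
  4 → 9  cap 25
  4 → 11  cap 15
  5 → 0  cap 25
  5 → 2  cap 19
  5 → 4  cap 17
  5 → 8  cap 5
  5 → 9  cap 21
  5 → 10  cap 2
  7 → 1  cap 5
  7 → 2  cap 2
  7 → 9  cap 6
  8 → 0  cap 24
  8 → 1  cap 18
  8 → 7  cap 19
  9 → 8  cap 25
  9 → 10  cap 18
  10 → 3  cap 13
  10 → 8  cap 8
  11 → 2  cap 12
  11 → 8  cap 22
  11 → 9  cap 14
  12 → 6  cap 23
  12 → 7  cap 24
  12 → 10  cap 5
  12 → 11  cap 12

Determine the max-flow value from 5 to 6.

Maximum flow value: 36

augment #1: 5→4→6 bottleneck 13, total now 13
augment #2: 5→2→12→6 bottleneck 15, total now 28
augment #3: 5→4→3→6 bottleneck 4, total now 32
augment #4: 5→10→3→6 bottleneck 2, total now 34
augment #5: 5→0→4→3→6 bottleneck 2, total now 36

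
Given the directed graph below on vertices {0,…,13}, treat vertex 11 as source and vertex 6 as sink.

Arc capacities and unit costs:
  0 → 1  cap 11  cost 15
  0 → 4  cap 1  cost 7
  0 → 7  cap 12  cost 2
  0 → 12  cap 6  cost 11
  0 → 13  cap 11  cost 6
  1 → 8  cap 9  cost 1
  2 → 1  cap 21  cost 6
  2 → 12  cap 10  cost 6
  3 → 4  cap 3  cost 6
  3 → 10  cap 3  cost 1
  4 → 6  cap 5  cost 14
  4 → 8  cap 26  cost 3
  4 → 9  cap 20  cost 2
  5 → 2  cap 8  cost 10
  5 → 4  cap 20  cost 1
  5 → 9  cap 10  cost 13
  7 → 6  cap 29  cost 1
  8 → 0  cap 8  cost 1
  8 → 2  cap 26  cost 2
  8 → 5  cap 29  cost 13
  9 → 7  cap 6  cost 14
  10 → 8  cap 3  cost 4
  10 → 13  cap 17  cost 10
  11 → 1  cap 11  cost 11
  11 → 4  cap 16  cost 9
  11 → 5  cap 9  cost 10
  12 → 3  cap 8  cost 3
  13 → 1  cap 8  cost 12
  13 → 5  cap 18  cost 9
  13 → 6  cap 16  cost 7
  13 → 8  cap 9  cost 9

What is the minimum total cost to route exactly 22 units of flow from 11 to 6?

Minimum cost for 22 units: 522

shortest-cost path #1: 11→1→8→0→7→6 push 8 @ unit cost 16 (adds 128)
shortest-cost path #2: 11→4→6 push 5 @ unit cost 23 (adds 115)
shortest-cost path #3: 11→4→9→7→6 push 6 @ unit cost 26 (adds 156)
shortest-cost path #4: 11→1→8→2→12→3→10→13→6 push 1 @ unit cost 41 (adds 41)
shortest-cost path #5: 11→4→8→2→12→3→10→13→6 push 2 @ unit cost 41 (adds 82)
total cost = 522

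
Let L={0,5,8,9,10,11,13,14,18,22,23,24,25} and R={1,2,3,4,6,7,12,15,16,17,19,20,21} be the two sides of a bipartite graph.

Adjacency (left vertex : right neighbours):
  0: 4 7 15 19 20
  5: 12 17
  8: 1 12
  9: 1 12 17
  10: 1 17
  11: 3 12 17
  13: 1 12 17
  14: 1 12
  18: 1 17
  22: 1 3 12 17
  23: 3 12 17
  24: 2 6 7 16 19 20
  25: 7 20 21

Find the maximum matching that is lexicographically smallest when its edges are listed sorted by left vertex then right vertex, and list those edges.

Lex-smallest maximum matching: {(0,4), (5,12), (8,1), (9,17), (11,3), (24,2), (25,7)}

|M| = 7 (so the lex-smallest maximum matching has 7 edges)
process left vertices in ascending order; for each, take the smallest-labelled available neighbour that still permits 7 edges overall, or leave it unmatched if none does
lex-smallest matching: {0-4, 5-12, 8-1, 9-17, 11-3, 24-2, 25-7}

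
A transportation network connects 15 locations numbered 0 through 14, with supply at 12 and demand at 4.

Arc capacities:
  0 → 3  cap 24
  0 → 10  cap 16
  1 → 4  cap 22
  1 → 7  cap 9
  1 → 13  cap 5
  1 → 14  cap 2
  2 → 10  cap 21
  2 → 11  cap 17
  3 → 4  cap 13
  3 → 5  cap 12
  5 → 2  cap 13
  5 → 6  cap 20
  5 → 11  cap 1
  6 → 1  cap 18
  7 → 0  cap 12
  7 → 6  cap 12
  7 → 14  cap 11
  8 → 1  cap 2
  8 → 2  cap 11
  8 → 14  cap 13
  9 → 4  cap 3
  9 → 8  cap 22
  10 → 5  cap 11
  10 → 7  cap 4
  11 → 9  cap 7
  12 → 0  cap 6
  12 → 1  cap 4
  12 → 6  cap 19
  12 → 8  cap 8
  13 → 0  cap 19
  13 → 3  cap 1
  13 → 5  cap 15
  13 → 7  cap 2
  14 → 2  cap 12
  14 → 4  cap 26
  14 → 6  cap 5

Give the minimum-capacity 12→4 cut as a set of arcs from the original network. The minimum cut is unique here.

Min-cut arcs: {(6,1), (12,0), (12,1), (12,8)} (total capacity 36)

augment #1: 12→1→4 push 4
augment #2: 12→0→3→4 push 6
augment #3: 12→6→1→4 push 18
augment #4: 12→8→14→4 push 8
max flow = 36; residual-reachable set from 12 gives S-side
cut edges (S→T): {(6,1), (12,0), (12,1), (12,8)} total cap 36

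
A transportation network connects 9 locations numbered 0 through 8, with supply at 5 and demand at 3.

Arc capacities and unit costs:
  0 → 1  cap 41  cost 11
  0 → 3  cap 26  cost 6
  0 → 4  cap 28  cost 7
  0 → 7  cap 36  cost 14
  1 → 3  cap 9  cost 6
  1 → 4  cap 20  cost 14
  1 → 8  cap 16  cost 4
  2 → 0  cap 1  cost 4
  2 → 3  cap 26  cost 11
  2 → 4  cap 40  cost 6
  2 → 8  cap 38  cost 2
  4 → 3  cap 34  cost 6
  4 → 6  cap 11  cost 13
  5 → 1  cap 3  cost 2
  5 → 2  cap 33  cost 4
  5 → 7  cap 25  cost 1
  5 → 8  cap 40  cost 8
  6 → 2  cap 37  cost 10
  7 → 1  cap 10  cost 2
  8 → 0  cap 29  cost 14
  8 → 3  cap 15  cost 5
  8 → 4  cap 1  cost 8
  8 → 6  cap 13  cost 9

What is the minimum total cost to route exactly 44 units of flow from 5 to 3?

Minimum cost for 44 units: 544

shortest-cost path #1: 5→1→3 push 3 @ unit cost 8 (adds 24)
shortest-cost path #2: 5→7→1→3 push 6 @ unit cost 9 (adds 54)
shortest-cost path #3: 5→2→8→3 push 15 @ unit cost 11 (adds 165)
shortest-cost path #4: 5→2→0→3 push 1 @ unit cost 14 (adds 14)
shortest-cost path #5: 5→2→3 push 17 @ unit cost 15 (adds 255)
shortest-cost path #6: 5→7→1→8→2→3 push 2 @ unit cost 16 (adds 32)
total cost = 544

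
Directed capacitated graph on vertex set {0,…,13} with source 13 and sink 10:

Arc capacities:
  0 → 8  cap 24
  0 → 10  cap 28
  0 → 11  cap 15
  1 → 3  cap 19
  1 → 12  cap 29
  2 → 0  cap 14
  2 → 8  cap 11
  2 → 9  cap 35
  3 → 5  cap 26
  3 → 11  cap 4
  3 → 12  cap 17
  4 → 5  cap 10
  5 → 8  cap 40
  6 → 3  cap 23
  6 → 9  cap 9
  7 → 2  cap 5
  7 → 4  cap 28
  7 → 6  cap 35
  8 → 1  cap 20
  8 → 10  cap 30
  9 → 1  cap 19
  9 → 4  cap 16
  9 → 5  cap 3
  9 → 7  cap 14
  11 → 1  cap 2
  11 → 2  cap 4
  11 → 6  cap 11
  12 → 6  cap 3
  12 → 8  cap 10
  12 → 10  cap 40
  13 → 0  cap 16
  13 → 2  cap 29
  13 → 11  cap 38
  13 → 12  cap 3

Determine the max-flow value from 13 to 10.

Maximum flow value: 65

augment #1: 13→0→10 bottleneck 16, total now 16
augment #2: 13→12→10 bottleneck 3, total now 19
augment #3: 13→2→0→10 bottleneck 12, total now 31
augment #4: 13→2→8→10 bottleneck 11, total now 42
augment #5: 13→2→0→8→10 bottleneck 2, total now 44
augment #6: 13→11→1→12→10 bottleneck 2, total now 46
augment #7: 13→2→9→1→12→10 bottleneck 4, total now 50
augment #8: 13→11→6→3→12→10 bottleneck 11, total now 61
augment #9: 13→11→2→9→1→12→10 bottleneck 4, total now 65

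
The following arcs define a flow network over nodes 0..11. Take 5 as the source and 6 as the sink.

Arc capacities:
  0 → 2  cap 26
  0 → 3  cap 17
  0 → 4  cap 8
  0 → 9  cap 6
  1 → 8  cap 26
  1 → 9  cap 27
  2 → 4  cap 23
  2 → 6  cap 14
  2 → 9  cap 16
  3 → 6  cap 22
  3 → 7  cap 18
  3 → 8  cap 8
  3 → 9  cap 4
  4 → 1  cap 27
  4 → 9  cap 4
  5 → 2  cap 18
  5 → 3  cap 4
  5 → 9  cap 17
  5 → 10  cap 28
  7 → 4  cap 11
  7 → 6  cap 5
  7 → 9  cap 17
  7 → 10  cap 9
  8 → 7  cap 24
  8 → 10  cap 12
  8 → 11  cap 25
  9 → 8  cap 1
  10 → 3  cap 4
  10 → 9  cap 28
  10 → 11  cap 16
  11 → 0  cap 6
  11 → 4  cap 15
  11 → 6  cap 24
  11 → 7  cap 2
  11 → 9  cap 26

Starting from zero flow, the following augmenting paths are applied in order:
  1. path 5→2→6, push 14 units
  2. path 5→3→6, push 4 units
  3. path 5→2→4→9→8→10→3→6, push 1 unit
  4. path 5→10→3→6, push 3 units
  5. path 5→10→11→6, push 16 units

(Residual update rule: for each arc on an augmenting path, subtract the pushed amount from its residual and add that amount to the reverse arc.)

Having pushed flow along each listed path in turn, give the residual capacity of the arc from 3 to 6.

after path 1 (5→2→6, push 14): res(3,6)=22
after path 2 (5→3→6, push 4): res(3,6)=18
after path 3 (5→2→4→9→8→10→3→6, push 1): res(3,6)=17
after path 4 (5→10→3→6, push 3): res(3,6)=14
after path 5 (5→10→11→6, push 16): res(3,6)=14

Residual capacity of (3,6): 14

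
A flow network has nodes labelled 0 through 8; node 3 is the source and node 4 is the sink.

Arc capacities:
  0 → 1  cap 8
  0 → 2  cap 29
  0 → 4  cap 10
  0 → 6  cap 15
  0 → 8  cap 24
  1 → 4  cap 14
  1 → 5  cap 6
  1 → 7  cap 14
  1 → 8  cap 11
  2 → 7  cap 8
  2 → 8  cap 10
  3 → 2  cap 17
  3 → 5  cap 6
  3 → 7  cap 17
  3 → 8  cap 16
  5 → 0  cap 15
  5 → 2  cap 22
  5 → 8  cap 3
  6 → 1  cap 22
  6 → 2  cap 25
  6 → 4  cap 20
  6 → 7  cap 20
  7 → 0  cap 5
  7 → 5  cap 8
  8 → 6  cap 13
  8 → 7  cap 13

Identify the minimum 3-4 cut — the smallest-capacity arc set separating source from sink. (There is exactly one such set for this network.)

Min-cut arcs: {(3,5), (7,0), (7,5), (8,6)} (total capacity 32)

augment #1: 3→5→0→4 push 6
augment #2: 3→7→0→4 push 4
augment #3: 3→8→6→4 push 13
augment #4: 3→7→0→1→4 push 1
augment #5: 3→7→5→0→1→4 push 7
augment #6: 3→7→5→0→6→4 push 1
max flow = 32; residual-reachable set from 3 gives S-side
cut edges (S→T): {(3,5), (7,0), (7,5), (8,6)} total cap 32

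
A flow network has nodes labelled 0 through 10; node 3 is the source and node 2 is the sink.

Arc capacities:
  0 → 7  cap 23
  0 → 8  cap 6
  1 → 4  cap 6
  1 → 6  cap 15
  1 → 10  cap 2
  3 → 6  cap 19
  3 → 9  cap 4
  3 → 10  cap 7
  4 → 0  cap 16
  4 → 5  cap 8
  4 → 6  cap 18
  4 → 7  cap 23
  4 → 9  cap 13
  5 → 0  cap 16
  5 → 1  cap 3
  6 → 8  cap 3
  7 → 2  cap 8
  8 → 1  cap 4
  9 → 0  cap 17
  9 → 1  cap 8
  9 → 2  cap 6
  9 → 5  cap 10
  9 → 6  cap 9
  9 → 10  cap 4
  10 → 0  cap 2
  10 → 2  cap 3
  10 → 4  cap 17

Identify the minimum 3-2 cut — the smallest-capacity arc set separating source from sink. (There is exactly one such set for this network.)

augment #1: 3→9→2 push 4
augment #2: 3→10→2 push 3
augment #3: 3→10→0→7→2 push 2
augment #4: 3→10→4→7→2 push 2
augment #5: 3→6→8→1→4→7→2 push 3
max flow = 14; residual-reachable set from 3 gives S-side
cut edges (S→T): {(3,9), (3,10), (6,8)} total cap 14

Min-cut arcs: {(3,9), (3,10), (6,8)} (total capacity 14)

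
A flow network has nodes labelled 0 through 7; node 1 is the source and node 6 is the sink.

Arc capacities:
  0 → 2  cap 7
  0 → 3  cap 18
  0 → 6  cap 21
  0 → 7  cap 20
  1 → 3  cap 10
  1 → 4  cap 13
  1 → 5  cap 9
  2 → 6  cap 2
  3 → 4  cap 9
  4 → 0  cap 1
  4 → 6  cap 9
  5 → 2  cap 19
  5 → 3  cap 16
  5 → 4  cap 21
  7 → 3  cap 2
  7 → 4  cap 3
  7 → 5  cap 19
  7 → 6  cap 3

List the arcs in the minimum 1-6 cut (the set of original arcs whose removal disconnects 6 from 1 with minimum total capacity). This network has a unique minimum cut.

Min-cut arcs: {(2,6), (4,0), (4,6)} (total capacity 12)

augment #1: 1→4→6 push 9
augment #2: 1→4→0→6 push 1
augment #3: 1→5→2→6 push 2
max flow = 12; residual-reachable set from 1 gives S-side
cut edges (S→T): {(2,6), (4,0), (4,6)} total cap 12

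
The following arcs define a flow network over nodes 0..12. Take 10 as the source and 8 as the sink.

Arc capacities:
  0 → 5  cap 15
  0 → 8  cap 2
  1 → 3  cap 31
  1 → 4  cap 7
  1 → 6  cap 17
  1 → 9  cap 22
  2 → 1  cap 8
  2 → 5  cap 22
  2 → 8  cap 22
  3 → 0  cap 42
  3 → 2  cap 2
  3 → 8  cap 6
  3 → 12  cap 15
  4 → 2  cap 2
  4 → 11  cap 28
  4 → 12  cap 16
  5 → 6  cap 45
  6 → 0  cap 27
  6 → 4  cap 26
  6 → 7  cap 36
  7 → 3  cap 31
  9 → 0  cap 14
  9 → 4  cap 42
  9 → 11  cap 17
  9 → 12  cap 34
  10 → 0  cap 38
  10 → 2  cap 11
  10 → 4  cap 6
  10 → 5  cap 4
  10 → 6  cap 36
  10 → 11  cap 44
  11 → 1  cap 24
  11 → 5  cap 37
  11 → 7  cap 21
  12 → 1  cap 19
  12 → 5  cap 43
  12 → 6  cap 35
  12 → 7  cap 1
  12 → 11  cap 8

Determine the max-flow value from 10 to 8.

augment #1: 10→0→8 bottleneck 2, total now 2
augment #2: 10→2→8 bottleneck 11, total now 13
augment #3: 10→4→2→8 bottleneck 2, total now 15
augment #4: 10→6→7→3→8 bottleneck 6, total now 21
augment #5: 10→6→7→3→2→8 bottleneck 2, total now 23

Maximum flow value: 23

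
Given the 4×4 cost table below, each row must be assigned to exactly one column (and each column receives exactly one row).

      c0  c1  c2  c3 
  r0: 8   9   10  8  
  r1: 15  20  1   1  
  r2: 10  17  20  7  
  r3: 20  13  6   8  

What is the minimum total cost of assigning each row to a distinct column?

Minimum assignment cost: 26

optimal assignment: row0→col1 (cost 9), row1→col3 (cost 1), row2→col0 (cost 10), row3→col2 (cost 6)
total = 9 + 1 + 10 + 6 = 26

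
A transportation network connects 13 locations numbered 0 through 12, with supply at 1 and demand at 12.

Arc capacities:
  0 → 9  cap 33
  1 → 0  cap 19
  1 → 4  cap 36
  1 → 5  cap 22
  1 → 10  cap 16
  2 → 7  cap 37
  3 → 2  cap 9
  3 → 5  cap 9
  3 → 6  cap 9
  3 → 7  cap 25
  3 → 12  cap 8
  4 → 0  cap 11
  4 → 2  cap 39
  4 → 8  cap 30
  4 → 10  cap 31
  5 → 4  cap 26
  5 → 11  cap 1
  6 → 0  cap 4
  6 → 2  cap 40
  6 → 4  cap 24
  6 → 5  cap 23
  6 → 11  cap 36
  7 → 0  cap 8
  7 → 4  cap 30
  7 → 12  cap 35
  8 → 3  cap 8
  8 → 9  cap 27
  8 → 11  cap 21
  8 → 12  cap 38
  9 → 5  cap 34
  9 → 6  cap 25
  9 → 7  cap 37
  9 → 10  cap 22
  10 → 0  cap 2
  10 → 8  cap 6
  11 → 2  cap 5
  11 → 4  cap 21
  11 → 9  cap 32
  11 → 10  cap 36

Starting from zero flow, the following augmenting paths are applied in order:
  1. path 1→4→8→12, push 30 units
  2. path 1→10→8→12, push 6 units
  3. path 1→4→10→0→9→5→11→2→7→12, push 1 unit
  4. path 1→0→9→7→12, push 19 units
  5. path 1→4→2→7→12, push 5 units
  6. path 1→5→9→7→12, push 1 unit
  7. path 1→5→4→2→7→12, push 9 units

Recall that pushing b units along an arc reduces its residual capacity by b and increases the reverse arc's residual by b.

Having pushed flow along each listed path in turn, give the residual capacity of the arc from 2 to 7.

after path 1 (1→4→8→12, push 30): res(2,7)=37
after path 2 (1→10→8→12, push 6): res(2,7)=37
after path 3 (1→4→10→0→9→5→11→2→7→12, push 1): res(2,7)=36
after path 4 (1→0→9→7→12, push 19): res(2,7)=36
after path 5 (1→4→2→7→12, push 5): res(2,7)=31
after path 6 (1→5→9→7→12, push 1): res(2,7)=31
after path 7 (1→5→4→2→7→12, push 9): res(2,7)=22

Residual capacity of (2,7): 22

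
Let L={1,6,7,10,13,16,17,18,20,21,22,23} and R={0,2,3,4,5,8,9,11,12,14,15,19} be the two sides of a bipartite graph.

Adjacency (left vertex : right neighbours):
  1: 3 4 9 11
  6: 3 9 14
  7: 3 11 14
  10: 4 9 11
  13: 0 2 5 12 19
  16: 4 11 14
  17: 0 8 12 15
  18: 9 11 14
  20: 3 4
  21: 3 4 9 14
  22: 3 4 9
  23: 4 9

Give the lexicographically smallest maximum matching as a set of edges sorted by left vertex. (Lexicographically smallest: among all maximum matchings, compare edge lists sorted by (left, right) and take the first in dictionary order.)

|M| = 7 (so the lex-smallest maximum matching has 7 edges)
process left vertices in ascending order; for each, take the smallest-labelled available neighbour that still permits 7 edges overall, or leave it unmatched if none does
lex-smallest matching: {1-3, 6-9, 7-11, 10-4, 13-0, 16-14, 17-8}

Lex-smallest maximum matching: {(1,3), (6,9), (7,11), (10,4), (13,0), (16,14), (17,8)}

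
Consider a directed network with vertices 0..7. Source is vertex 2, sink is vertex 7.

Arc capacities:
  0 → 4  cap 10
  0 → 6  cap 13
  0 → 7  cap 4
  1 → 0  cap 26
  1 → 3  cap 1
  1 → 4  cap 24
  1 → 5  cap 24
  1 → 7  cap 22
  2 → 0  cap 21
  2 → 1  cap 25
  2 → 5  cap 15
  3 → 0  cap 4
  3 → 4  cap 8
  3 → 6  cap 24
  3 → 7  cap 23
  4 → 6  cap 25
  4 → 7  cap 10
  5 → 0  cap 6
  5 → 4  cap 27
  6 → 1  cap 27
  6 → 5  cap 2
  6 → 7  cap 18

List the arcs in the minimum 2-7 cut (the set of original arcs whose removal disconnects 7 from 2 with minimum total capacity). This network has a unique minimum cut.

Min-cut arcs: {(0,7), (1,3), (1,7), (4,7), (6,7)} (total capacity 55)

augment #1: 2→0→7 push 4
augment #2: 2→1→7 push 22
augment #3: 2→0→4→7 push 10
augment #4: 2→0→6→7 push 7
augment #5: 2→1→3→7 push 1
augment #6: 2→1→0→6→7 push 2
augment #7: 2→5→0→6→7 push 4
augment #8: 2→5→4→6→7 push 5
max flow = 55; residual-reachable set from 2 gives S-side
cut edges (S→T): {(0,7), (1,3), (1,7), (4,7), (6,7)} total cap 55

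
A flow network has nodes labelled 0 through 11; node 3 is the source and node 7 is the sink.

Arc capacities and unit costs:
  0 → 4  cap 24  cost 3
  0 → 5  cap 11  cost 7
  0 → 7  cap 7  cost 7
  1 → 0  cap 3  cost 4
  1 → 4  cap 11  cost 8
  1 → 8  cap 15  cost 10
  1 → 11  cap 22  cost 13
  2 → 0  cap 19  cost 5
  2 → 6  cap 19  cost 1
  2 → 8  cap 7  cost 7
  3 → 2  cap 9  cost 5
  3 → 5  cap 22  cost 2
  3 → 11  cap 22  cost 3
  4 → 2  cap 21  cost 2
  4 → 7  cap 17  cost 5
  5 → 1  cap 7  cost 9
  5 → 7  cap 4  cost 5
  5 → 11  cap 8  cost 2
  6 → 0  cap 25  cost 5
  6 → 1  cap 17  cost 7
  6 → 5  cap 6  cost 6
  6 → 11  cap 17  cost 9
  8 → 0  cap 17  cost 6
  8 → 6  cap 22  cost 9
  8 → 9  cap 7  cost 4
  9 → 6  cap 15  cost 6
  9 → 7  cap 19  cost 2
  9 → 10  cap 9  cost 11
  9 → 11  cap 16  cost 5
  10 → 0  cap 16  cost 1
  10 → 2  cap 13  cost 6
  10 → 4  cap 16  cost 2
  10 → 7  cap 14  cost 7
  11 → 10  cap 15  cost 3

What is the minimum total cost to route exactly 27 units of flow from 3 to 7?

Minimum cost for 27 units: 360

shortest-cost path #1: 3→5→7 push 4 @ unit cost 7 (adds 28)
shortest-cost path #2: 3→11→10→7 push 14 @ unit cost 13 (adds 182)
shortest-cost path #3: 3→11→10→4→7 push 1 @ unit cost 13 (adds 13)
shortest-cost path #4: 3→2→0→7 push 7 @ unit cost 17 (adds 119)
shortest-cost path #5: 3→2→8→9→7 push 1 @ unit cost 18 (adds 18)
total cost = 360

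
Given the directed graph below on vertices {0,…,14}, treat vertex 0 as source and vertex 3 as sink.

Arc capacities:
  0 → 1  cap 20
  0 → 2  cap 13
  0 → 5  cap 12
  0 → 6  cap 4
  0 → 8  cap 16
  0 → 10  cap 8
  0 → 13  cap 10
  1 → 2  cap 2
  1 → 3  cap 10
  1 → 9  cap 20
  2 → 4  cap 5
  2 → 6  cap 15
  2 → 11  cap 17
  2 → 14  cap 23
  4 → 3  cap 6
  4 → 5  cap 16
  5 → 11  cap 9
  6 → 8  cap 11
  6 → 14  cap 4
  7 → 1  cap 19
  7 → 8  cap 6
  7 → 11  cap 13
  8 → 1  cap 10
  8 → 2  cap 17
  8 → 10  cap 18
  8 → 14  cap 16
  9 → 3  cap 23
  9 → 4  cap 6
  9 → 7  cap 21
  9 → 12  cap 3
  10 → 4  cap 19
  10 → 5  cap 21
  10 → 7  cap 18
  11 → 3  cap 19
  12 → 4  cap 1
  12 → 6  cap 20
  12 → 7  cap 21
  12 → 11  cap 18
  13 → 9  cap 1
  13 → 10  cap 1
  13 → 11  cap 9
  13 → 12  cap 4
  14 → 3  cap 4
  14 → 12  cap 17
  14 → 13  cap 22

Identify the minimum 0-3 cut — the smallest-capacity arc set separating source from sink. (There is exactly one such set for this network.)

Min-cut arcs: {(1,3), (1,9), (4,3), (11,3), (13,9), (14,3)} (total capacity 60)

augment #1: 0→1→3 push 10
augment #2: 0→1→9→3 push 10
augment #3: 0→2→4→3 push 5
augment #4: 0→2→11→3 push 8
augment #5: 0→5→11→3 push 9
augment #6: 0→6→14→3 push 4
augment #7: 0→10→4→3 push 1
augment #8: 0→13→9→3 push 1
augment #9: 0→13→11→3 push 2
augment #10: 0→8→1→9→3 push 10
max flow = 60; residual-reachable set from 0 gives S-side
cut edges (S→T): {(1,3), (1,9), (4,3), (11,3), (13,9), (14,3)} total cap 60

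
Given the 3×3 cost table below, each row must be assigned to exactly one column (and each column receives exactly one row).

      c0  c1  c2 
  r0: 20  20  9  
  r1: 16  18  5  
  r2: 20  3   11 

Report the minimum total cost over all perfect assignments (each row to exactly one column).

Minimum assignment cost: 28

one of 2 optimal assignments: row0→col0 (cost 20), row1→col2 (cost 5), row2→col1 (cost 3)
total = 20 + 5 + 3 = 28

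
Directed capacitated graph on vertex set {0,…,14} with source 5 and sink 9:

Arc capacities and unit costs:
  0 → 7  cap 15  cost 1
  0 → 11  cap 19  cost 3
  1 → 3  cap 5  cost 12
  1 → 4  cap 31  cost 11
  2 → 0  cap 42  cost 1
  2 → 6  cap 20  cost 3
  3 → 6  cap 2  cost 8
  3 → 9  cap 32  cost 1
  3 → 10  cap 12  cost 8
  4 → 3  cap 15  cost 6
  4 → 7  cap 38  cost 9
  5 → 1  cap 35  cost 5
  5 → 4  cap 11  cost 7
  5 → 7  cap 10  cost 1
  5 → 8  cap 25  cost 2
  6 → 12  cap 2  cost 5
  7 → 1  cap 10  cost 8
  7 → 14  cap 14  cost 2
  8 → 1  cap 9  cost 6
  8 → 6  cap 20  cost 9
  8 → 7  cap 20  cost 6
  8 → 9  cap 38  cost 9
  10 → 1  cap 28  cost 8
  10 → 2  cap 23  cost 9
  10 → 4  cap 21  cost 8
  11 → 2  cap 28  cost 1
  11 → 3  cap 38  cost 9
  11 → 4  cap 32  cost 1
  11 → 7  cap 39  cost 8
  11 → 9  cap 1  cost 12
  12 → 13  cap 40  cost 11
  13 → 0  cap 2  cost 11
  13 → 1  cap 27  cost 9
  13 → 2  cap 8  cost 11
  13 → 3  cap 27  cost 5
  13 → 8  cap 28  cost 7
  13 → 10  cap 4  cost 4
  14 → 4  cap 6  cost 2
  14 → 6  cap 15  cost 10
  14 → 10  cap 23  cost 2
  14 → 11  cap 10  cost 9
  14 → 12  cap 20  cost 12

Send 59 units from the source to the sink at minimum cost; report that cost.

Minimum cost for 59 units: 1055

shortest-cost path #1: 5→8→9 push 25 @ unit cost 11 (adds 275)
shortest-cost path #2: 5→7→14→4→3→9 push 6 @ unit cost 12 (adds 72)
shortest-cost path #3: 5→4→3→9 push 9 @ unit cost 14 (adds 126)
shortest-cost path #4: 5→1→3→9 push 5 @ unit cost 18 (adds 90)
shortest-cost path #5: 5→7→14→11→3→9 push 4 @ unit cost 22 (adds 88)
shortest-cost path #6: 5→4→14→11→3→9 push 2 @ unit cost 24 (adds 48)
shortest-cost path #7: 5→1→4→14→11→3→9 push 4 @ unit cost 33 (adds 132)
shortest-cost path #8: 5→1→4→7→14→10→2→0→11→3→9 push 2 @ unit cost 52 (adds 104)
shortest-cost path #9: 5→1→4→7→14→10→2→0→11→9 push 1 @ unit cost 54 (adds 54)
shortest-cost path #10: 5→1→4→7→14→12→13→8→9 push 1 @ unit cost 66 (adds 66)
total cost = 1055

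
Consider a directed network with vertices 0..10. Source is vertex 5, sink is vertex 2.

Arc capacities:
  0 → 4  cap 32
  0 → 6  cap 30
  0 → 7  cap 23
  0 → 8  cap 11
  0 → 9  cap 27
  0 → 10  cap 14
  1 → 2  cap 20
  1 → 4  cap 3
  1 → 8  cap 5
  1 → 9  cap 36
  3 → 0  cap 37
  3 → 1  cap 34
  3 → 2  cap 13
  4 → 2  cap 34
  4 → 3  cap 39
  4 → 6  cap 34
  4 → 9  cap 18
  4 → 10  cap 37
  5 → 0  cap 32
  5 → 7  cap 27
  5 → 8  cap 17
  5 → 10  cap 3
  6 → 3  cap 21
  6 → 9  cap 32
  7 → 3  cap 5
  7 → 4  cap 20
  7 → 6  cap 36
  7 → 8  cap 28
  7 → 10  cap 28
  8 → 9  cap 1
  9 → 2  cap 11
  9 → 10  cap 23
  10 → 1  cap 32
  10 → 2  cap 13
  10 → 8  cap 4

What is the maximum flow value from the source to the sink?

Maximum flow value: 63

augment #1: 5→10→2 bottleneck 3, total now 3
augment #2: 5→0→4→2 bottleneck 32, total now 35
augment #3: 5→7→3→2 bottleneck 5, total now 40
augment #4: 5→7→4→2 bottleneck 2, total now 42
augment #5: 5→7→10→2 bottleneck 10, total now 52
augment #6: 5→8→9→2 bottleneck 1, total now 53
augment #7: 5→7→4→3→2 bottleneck 8, total now 61
augment #8: 5→7→4→9→2 bottleneck 2, total now 63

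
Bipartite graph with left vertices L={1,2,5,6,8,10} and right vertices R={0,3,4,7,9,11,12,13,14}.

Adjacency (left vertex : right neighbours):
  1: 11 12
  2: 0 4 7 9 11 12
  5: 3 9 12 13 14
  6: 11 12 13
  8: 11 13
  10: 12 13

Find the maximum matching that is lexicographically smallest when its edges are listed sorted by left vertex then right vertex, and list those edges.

|M| = 5 (so the lex-smallest maximum matching has 5 edges)
process left vertices in ascending order; for each, take the smallest-labelled available neighbour that still permits 5 edges overall, or leave it unmatched if none does
lex-smallest matching: {1-11, 2-0, 5-3, 6-12, 8-13}

Lex-smallest maximum matching: {(1,11), (2,0), (5,3), (6,12), (8,13)}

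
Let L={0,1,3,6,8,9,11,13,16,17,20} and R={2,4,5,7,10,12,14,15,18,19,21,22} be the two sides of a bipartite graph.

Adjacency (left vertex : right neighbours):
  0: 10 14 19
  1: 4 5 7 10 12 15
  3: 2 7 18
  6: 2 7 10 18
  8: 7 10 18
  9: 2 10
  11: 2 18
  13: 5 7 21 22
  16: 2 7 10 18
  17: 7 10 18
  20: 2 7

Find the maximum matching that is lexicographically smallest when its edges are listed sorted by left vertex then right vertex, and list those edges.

|M| = 7 (so the lex-smallest maximum matching has 7 edges)
process left vertices in ascending order; for each, take the smallest-labelled available neighbour that still permits 7 edges overall, or leave it unmatched if none does
lex-smallest matching: {0-14, 1-4, 3-2, 6-7, 8-10, 11-18, 13-5}

Lex-smallest maximum matching: {(0,14), (1,4), (3,2), (6,7), (8,10), (11,18), (13,5)}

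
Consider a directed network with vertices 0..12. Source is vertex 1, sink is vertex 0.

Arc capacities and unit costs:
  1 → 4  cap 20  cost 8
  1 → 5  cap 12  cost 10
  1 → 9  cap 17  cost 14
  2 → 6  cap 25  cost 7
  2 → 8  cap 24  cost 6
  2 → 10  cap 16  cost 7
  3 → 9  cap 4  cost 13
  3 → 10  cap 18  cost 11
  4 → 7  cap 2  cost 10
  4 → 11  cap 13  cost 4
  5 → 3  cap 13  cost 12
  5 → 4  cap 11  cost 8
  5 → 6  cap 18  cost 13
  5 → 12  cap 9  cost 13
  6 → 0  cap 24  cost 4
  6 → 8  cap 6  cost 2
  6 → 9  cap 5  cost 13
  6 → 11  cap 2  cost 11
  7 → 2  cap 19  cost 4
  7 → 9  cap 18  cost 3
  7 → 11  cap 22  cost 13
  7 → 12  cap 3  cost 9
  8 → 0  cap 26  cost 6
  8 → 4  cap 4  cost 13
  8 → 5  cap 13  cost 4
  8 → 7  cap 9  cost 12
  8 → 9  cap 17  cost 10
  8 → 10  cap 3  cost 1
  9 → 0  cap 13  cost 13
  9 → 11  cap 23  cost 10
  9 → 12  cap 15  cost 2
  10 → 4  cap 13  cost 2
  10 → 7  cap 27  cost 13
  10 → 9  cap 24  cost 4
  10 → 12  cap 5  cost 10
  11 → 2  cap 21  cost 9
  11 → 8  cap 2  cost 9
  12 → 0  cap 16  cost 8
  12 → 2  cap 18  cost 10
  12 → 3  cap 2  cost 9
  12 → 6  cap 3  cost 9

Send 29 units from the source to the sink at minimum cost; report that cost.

shortest-cost path #1: 1→9→12→0 push 15 @ unit cost 24 (adds 360)
shortest-cost path #2: 1→5→6→0 push 12 @ unit cost 27 (adds 324)
shortest-cost path #3: 1→9→0 push 2 @ unit cost 27 (adds 54)
total cost = 738

Minimum cost for 29 units: 738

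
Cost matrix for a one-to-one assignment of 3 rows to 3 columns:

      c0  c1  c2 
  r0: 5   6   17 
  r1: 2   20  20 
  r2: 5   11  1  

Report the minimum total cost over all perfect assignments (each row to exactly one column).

optimal assignment: row0→col1 (cost 6), row1→col0 (cost 2), row2→col2 (cost 1)
total = 6 + 2 + 1 = 9

Minimum assignment cost: 9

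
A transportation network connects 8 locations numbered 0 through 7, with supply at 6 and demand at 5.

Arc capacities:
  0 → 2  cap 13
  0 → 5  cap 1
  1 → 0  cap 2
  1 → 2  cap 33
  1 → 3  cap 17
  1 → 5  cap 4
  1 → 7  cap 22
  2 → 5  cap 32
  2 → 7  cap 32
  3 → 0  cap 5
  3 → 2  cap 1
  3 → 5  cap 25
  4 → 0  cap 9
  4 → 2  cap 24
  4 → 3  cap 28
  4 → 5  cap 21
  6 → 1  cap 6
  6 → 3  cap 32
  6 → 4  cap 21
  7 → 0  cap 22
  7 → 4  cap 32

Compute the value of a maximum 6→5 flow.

augment #1: 6→1→5 bottleneck 4, total now 4
augment #2: 6→3→5 bottleneck 25, total now 29
augment #3: 6→4→5 bottleneck 21, total now 50
augment #4: 6→1→0→5 bottleneck 1, total now 51
augment #5: 6→1→2→5 bottleneck 1, total now 52
augment #6: 6→3→2→5 bottleneck 1, total now 53
augment #7: 6→3→0→2→5 bottleneck 5, total now 58

Maximum flow value: 58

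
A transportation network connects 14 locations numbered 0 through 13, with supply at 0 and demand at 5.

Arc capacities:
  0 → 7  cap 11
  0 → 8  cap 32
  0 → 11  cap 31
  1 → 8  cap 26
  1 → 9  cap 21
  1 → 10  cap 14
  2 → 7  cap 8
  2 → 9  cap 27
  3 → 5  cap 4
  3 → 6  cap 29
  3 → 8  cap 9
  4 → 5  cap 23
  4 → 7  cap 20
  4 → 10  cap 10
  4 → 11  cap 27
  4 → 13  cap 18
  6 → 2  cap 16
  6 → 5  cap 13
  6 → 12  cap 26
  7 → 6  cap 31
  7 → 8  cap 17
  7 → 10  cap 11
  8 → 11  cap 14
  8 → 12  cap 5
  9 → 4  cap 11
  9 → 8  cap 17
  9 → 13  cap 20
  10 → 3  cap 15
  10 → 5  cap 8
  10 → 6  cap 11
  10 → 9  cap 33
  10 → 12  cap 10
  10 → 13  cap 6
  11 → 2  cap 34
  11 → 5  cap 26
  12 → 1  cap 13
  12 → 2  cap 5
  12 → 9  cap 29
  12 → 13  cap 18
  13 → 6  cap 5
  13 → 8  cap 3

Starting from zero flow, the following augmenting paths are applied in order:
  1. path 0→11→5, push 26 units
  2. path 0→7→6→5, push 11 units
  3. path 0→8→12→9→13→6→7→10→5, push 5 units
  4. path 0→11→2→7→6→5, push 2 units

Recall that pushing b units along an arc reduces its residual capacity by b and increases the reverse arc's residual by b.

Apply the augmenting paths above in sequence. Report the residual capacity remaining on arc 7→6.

Residual capacity of (7,6): 23

after path 1 (0→11→5, push 26): res(7,6)=31
after path 2 (0→7→6→5, push 11): res(7,6)=20
after path 3 (0→8→12→9→13→6→7→10→5, push 5): res(7,6)=25
after path 4 (0→11→2→7→6→5, push 2): res(7,6)=23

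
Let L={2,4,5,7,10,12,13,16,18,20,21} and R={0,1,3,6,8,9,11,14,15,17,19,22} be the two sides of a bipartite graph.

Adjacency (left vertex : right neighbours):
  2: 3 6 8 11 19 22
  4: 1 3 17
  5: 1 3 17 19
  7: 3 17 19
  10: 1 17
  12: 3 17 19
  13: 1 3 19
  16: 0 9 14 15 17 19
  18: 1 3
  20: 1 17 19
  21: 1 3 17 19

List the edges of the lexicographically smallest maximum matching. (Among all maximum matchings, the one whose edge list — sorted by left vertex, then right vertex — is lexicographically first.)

Lex-smallest maximum matching: {(2,6), (4,1), (5,3), (7,17), (12,19), (16,0)}

|M| = 6 (so the lex-smallest maximum matching has 6 edges)
process left vertices in ascending order; for each, take the smallest-labelled available neighbour that still permits 6 edges overall, or leave it unmatched if none does
lex-smallest matching: {2-6, 4-1, 5-3, 7-17, 12-19, 16-0}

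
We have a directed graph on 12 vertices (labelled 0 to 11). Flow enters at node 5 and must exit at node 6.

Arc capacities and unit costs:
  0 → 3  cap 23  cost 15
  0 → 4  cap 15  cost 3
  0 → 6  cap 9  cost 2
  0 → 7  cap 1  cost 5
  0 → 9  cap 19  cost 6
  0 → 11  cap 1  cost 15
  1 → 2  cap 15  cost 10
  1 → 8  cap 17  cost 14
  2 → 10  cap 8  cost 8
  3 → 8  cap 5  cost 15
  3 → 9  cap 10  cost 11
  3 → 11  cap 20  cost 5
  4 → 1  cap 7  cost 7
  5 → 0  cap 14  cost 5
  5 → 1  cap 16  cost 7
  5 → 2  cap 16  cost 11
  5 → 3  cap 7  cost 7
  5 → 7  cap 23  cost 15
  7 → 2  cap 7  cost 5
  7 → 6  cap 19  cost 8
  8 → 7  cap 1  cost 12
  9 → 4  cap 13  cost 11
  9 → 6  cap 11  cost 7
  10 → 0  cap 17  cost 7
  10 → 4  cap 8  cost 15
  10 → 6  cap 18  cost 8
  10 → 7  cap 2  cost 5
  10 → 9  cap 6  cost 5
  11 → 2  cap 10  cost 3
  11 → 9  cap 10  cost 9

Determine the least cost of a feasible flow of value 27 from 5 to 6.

Minimum cost for 27 units: 452

shortest-cost path #1: 5→0→6 push 9 @ unit cost 7 (adds 63)
shortest-cost path #2: 5→0→7→6 push 1 @ unit cost 18 (adds 18)
shortest-cost path #3: 5→0→9→6 push 4 @ unit cost 18 (adds 72)
shortest-cost path #4: 5→7→6 push 13 @ unit cost 23 (adds 299)
total cost = 452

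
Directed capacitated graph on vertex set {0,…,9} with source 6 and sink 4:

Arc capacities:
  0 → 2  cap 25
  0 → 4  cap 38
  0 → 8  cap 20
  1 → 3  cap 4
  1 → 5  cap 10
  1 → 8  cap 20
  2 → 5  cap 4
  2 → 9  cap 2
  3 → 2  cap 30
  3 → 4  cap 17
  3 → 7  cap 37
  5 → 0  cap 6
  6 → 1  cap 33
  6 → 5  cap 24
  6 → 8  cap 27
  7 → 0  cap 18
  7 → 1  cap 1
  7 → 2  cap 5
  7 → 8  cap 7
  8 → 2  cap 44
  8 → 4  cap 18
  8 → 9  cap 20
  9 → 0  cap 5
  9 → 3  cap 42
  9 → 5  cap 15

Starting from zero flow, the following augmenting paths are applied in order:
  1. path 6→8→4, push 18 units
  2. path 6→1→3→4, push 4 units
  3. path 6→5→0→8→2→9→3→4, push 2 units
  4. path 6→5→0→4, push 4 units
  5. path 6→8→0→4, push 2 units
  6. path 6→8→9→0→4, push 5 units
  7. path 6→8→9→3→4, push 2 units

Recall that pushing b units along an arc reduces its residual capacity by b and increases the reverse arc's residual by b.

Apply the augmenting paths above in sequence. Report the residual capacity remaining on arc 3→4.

after path 1 (6→8→4, push 18): res(3,4)=17
after path 2 (6→1→3→4, push 4): res(3,4)=13
after path 3 (6→5→0→8→2→9→3→4, push 2): res(3,4)=11
after path 4 (6→5→0→4, push 4): res(3,4)=11
after path 5 (6→8→0→4, push 2): res(3,4)=11
after path 6 (6→8→9→0→4, push 5): res(3,4)=11
after path 7 (6→8→9→3→4, push 2): res(3,4)=9

Residual capacity of (3,4): 9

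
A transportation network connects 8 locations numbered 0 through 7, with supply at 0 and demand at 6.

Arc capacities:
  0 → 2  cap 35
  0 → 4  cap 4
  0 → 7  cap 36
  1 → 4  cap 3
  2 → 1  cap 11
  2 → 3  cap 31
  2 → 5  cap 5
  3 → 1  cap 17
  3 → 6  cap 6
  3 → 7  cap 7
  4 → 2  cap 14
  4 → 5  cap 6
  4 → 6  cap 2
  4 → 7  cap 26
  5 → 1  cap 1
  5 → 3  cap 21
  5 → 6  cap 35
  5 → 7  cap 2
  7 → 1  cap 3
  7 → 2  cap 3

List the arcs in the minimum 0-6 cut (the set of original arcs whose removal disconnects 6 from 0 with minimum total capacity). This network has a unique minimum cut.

augment #1: 0→4→6 push 2
augment #2: 0→2→3→6 push 6
augment #3: 0→2→5→6 push 5
augment #4: 0→4→5→6 push 2
augment #5: 0→2→1→4→5→6 push 3
max flow = 18; residual-reachable set from 0 gives S-side
cut edges (S→T): {(0,4), (1,4), (2,5), (3,6)} total cap 18

Min-cut arcs: {(0,4), (1,4), (2,5), (3,6)} (total capacity 18)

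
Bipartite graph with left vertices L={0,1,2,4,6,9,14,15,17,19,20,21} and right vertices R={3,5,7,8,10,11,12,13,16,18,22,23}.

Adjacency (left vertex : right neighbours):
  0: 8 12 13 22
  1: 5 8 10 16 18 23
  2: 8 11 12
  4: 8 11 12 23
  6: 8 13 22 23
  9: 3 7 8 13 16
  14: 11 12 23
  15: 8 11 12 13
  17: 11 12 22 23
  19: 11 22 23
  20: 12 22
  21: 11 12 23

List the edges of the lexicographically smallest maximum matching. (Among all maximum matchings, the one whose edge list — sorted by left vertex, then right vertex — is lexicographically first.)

Lex-smallest maximum matching: {(0,8), (1,5), (2,11), (4,12), (6,13), (9,3), (14,23), (17,22)}

|M| = 8 (so the lex-smallest maximum matching has 8 edges)
process left vertices in ascending order; for each, take the smallest-labelled available neighbour that still permits 8 edges overall, or leave it unmatched if none does
lex-smallest matching: {0-8, 1-5, 2-11, 4-12, 6-13, 9-3, 14-23, 17-22}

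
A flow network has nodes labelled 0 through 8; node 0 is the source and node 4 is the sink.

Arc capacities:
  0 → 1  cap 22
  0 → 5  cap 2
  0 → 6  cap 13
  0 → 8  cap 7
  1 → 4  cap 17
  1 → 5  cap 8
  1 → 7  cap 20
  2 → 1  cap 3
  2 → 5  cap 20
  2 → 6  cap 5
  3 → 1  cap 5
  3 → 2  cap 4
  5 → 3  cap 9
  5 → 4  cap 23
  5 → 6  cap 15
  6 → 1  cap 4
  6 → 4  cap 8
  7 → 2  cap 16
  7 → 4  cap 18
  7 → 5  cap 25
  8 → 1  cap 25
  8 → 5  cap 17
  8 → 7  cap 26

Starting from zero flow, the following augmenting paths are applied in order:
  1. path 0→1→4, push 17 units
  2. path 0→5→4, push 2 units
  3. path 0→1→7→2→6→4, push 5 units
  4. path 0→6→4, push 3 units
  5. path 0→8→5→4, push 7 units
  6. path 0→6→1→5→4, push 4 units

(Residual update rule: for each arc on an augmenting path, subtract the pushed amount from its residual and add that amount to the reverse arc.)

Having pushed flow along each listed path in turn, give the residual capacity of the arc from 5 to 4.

Residual capacity of (5,4): 10

after path 1 (0→1→4, push 17): res(5,4)=23
after path 2 (0→5→4, push 2): res(5,4)=21
after path 3 (0→1→7→2→6→4, push 5): res(5,4)=21
after path 4 (0→6→4, push 3): res(5,4)=21
after path 5 (0→8→5→4, push 7): res(5,4)=14
after path 6 (0→6→1→5→4, push 4): res(5,4)=10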